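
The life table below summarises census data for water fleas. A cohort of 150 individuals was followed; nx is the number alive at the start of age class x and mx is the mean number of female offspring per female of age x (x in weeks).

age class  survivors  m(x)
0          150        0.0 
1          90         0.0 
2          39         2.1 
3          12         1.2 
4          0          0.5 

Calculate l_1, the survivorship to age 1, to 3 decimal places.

0.600

l_1 = n_1/n_0 = 90/150 = 0.6 → 0.600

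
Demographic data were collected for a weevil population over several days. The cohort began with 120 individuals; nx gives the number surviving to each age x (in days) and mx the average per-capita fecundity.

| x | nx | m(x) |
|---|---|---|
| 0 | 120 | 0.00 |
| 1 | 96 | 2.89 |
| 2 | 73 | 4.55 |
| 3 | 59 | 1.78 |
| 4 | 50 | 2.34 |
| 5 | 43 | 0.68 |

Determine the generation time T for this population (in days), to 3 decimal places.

2.173

lx = nx/n0 = nx/120: 1, 0.8, 0.60833…, 0.49167…, 0.41667…, 0.35833…
lx·mx: 0, 2.312, 2.767917…, 0.875167…, 0.975…, 0.243667… → R0 = 7.17375…
x·lx·mx: 0, 2.312, 5.535833…, 2.6255…, 3.9…, 1.218333… → Σ = 15.591667…
T = 15.591667… / 7.17375… = 2.173433… → 2.173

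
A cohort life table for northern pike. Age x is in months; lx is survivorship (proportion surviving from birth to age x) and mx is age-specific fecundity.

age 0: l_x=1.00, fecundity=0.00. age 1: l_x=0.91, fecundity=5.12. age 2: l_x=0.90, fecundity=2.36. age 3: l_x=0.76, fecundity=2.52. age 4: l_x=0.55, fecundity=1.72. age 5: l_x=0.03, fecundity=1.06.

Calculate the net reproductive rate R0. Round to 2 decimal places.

9.68

lx·mx by age: 0, 4.6592, 2.124, 1.9152, 0.946, 0.0318
R0 = Σ lx·mx = 9.6762 → 9.68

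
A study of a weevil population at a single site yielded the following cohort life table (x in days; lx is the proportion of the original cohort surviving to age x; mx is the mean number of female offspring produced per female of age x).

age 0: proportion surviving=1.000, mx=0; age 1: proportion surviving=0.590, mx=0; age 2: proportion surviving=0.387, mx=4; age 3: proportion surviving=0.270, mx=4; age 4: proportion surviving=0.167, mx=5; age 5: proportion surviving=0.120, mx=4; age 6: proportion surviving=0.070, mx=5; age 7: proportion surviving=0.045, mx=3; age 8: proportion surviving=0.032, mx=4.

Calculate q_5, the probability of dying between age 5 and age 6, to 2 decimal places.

q_5 = (l_5 − l_6) / l_5 = (0.12 − 0.07) / 0.12
     = 0.05 / 0.12 = 0.416667… → 0.42

0.42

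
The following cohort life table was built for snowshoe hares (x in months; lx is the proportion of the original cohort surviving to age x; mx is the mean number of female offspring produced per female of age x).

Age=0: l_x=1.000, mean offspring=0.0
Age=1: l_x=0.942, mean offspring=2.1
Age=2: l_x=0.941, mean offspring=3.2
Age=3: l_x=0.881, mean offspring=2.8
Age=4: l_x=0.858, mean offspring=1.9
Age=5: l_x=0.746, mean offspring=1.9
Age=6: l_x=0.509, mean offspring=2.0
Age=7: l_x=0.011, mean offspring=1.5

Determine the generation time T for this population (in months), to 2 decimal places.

3.05

lx·mx: 0, 1.9782, 3.0112, 2.4668, 1.6302, 1.4174, 1.018, 0.0165 → R0 = 11.5383
x·lx·mx: 0, 1.9782, 6.0224, 7.4004, 6.5208, 7.087, 6.108, 0.1155 → Σ = 35.2323
T = 35.2323 / 11.5383 = 3.053509… → 3.05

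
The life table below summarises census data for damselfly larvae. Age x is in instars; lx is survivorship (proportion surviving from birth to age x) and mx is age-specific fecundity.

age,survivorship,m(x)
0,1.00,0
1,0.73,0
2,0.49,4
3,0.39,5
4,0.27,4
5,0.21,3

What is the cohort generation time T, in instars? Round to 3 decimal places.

3.068

lx·mx: 0, 0, 1.96, 1.95, 1.08, 0.63 → R0 = 5.62
x·lx·mx: 0, 0, 3.92, 5.85, 4.32, 3.15 → Σ = 17.24
T = 17.24 / 5.62 = 3.067616… → 3.068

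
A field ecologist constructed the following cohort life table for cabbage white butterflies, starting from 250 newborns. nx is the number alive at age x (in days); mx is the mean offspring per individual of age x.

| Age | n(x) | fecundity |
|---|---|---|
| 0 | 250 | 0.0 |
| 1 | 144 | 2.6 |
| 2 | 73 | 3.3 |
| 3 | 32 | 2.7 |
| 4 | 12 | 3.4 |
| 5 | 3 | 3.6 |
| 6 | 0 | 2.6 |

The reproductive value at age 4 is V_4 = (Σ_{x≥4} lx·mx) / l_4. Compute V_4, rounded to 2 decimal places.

lx = nx/n0 = nx/250: 1, 0.576, 0.292, 0.128, 0.048, 0.012, 0
lx·mx for x ≥ 4: 0.1632, 0.0432, 0 → sum = 0.2064
V_4 = 0.2064 / l_4 = 0.2064 / 0.048 = 4.3 → 4.30

4.30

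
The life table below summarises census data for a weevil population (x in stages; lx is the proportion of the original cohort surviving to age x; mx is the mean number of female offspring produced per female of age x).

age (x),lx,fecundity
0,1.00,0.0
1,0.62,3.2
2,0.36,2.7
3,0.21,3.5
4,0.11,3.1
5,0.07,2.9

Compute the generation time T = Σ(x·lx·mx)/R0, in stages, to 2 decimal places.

lx·mx: 0, 1.984, 0.972, 0.735, 0.341, 0.203 → R0 = 4.235
x·lx·mx: 0, 1.984, 1.944, 2.205, 1.364, 1.015 → Σ = 8.512
T = 8.512 / 4.235 = 2.009917… → 2.01

2.01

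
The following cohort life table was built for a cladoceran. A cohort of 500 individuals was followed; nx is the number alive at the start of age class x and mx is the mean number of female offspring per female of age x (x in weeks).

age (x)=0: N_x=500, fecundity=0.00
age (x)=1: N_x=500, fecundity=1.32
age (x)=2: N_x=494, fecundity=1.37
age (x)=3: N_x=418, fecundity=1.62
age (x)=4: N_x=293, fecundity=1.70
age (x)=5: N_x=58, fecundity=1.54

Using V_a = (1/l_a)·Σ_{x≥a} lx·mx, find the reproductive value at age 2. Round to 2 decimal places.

3.93

lx = nx/n0 = nx/500: 1, 1, 0.988, 0.836, 0.586, 0.116
lx·mx for x ≥ 2: 1.35356, 1.35432, 0.9962, 0.17864 → sum = 3.88272
V_2 = 3.88272 / l_2 = 3.88272 / 0.988 = 3.929879… → 3.93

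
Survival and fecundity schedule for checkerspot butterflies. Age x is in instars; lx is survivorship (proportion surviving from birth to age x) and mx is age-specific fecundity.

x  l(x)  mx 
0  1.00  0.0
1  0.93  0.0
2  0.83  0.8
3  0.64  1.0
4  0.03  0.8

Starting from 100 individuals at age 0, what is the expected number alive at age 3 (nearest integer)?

64

Expected survivors = N0 · l_3 = 100 × 0.64 = 64 → 64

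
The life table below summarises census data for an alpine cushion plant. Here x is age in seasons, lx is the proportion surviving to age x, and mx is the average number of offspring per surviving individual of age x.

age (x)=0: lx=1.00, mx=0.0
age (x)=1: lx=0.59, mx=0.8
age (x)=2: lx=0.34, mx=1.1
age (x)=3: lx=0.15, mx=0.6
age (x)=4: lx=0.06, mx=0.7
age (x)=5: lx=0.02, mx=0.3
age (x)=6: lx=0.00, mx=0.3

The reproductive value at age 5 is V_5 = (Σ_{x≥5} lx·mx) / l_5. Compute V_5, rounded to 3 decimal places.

lx·mx for x ≥ 5: 0.006, 0 → sum = 0.006
V_5 = 0.006 / l_5 = 0.006 / 0.02 = 0.3 → 0.300

0.300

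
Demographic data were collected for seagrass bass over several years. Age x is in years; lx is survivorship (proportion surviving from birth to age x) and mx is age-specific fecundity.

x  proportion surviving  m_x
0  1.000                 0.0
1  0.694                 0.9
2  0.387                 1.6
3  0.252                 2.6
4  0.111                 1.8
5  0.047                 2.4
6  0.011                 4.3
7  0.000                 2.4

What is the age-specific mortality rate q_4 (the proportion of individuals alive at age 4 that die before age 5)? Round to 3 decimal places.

q_4 = (l_4 − l_5) / l_4 = (0.111 − 0.047) / 0.111
     = 0.064 / 0.111 = 0.576577… → 0.577

0.577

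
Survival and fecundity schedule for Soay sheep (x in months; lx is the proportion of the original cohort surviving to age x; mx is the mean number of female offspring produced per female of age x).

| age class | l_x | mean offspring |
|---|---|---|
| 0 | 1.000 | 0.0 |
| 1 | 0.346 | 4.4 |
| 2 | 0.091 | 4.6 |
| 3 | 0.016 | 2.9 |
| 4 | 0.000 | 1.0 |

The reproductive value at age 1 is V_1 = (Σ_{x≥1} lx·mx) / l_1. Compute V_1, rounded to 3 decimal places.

5.744

lx·mx for x ≥ 1: 1.5224, 0.4186, 0.0464, 0 → sum = 1.9874
V_1 = 1.9874 / l_1 = 1.9874 / 0.346 = 5.743931… → 5.744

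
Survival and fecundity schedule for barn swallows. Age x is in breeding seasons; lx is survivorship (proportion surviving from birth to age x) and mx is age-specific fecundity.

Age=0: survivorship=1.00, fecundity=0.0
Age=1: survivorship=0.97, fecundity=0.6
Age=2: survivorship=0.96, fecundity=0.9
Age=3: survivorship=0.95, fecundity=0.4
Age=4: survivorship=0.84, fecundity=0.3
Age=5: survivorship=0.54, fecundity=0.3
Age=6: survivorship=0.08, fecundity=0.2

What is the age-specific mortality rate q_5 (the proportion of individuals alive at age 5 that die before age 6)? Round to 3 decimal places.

q_5 = (l_5 − l_6) / l_5 = (0.54 − 0.08) / 0.54
     = 0.46 / 0.54 = 0.851852… → 0.852

0.852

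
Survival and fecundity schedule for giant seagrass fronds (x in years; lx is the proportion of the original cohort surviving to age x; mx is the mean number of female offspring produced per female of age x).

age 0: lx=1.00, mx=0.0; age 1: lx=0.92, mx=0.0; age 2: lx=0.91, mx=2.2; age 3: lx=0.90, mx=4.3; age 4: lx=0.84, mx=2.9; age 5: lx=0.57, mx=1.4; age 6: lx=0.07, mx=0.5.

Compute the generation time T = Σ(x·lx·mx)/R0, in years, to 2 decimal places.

3.23

lx·mx: 0, 0, 2.002, 3.87, 2.436, 0.798, 0.035 → R0 = 9.141
x·lx·mx: 0, 0, 4.004, 11.61, 9.744, 3.99, 0.21 → Σ = 29.558
T = 29.558 / 9.141 = 3.233563… → 3.23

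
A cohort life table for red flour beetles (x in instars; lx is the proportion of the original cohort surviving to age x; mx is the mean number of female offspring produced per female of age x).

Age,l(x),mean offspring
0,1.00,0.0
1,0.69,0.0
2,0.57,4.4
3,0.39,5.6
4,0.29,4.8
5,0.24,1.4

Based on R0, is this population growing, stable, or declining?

growing

R0 = Σ lx·mx = 0 + 0 + 2.508 + 2.184 + 1.392 + 0.336 = 6.42
R0 > 1, so the population is growing.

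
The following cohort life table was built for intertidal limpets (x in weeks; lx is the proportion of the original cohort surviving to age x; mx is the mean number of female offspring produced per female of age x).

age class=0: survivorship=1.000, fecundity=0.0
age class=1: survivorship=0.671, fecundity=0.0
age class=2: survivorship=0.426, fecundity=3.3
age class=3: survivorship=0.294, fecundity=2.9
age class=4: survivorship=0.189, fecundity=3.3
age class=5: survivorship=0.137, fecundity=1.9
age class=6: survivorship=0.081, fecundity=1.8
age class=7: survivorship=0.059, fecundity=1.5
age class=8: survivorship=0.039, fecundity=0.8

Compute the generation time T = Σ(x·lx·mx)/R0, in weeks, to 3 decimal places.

3.201

lx·mx: 0, 0, 1.4058, 0.8526, 0.6237, 0.2603, 0.1458, 0.0885, 0.0312 → R0 = 3.4079
x·lx·mx: 0, 0, 2.8116, 2.5578, 2.4948, 1.3015, 0.8748, 0.6195, 0.2496 → Σ = 10.9096
T = 10.9096 / 3.4079 = 3.201268… → 3.201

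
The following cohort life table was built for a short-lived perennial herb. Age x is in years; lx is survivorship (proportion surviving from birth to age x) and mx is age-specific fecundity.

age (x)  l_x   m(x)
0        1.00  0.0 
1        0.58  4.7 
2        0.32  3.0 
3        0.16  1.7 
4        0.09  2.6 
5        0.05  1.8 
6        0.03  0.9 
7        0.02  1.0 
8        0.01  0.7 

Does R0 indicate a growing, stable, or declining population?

growing

R0 = Σ lx·mx = 0 + 2.726 + 0.96 + 0.272 + 0.234 + 0.09 + 0.027 + 0.02 + 0.007 = 4.336
R0 > 1, so the population is growing.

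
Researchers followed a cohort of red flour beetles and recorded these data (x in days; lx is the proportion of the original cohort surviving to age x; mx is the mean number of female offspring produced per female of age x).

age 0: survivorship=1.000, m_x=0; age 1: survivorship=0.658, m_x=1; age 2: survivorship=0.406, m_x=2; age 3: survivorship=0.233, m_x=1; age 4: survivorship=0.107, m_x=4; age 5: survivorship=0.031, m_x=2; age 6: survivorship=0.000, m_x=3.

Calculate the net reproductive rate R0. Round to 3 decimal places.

lx·mx by age: 0, 0.658, 0.812, 0.233, 0.428, 0.062, 0
R0 = Σ lx·mx = 2.193 → 2.193

2.193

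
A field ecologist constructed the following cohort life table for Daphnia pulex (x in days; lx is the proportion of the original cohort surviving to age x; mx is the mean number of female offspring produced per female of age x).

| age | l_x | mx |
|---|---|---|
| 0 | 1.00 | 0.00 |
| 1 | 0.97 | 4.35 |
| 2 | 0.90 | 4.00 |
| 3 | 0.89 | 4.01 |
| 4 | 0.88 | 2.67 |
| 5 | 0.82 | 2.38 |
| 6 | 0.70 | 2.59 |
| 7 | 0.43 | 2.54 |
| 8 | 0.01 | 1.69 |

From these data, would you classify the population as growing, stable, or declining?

R0 = Σ lx·mx = 0 + 4.2195 + 3.6 + 3.5689 + 2.3496 + 1.9516 + 1.813 + 1.0922 + 0.0169 = 18.6117
R0 > 1, so the population is growing.

growing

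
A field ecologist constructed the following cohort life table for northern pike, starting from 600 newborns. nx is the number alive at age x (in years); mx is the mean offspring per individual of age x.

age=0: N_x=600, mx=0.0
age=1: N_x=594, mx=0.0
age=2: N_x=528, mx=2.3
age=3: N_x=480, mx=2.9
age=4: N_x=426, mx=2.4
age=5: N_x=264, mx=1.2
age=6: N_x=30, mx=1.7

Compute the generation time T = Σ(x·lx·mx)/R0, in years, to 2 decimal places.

lx = nx/n0 = nx/600: 1, 0.99, 0.88, 0.8, 0.71, 0.44, 0.05
lx·mx: 0, 0, 2.024, 2.32, 1.704, 0.528, 0.085 → R0 = 6.661
x·lx·mx: 0, 0, 4.048, 6.96, 6.816, 2.64, 0.51 → Σ = 20.974
T = 20.974 / 6.661 = 3.148776… → 3.15

3.15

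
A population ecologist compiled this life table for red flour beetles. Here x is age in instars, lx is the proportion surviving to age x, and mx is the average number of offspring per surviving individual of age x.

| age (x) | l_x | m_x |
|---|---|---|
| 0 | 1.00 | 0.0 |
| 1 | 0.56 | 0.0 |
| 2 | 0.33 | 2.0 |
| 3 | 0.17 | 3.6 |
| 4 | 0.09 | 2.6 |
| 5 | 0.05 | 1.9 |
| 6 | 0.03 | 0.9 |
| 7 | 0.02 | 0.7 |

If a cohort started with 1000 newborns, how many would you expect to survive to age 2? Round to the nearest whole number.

Expected survivors = N0 · l_2 = 1000 × 0.33 = 330 → 330

330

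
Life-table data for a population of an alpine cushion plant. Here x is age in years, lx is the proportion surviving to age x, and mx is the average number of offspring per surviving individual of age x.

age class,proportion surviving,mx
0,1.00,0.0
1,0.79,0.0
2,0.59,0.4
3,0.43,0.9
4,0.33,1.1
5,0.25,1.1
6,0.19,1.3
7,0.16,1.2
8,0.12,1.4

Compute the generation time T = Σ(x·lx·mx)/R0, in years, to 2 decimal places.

4.62

lx·mx: 0, 0, 0.236, 0.387, 0.363, 0.275, 0.247, 0.192, 0.168 → R0 = 1.868
x·lx·mx: 0, 0, 0.472, 1.161, 1.452, 1.375, 1.482, 1.344, 1.344 → Σ = 8.63
T = 8.63 / 1.868 = 4.619914… → 4.62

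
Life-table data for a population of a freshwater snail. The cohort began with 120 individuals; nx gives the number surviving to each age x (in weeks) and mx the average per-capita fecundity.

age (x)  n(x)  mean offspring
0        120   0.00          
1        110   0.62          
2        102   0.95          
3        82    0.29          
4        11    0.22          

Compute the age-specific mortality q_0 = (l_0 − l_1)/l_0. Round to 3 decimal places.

lx = nx/n0 = nx/120: 1, 0.91667…, 0.85, 0.68333…, 0.09167…
q_0 = (l_0 − l_1) / l_0 = (1 − 0.916667…) / 1
     = 0.083333… / 1 = 0.083333… → 0.083

0.083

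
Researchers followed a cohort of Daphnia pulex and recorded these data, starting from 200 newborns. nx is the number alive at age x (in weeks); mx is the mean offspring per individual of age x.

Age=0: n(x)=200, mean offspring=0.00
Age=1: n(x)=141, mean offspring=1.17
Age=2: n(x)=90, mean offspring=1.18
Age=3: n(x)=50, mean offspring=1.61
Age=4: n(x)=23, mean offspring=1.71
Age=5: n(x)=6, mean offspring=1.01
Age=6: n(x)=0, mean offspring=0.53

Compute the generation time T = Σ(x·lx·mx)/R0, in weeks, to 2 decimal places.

2.03

lx = nx/n0 = nx/200: 1, 0.705, 0.45, 0.25, 0.115, 0.03, 0
lx·mx: 0, 0.82485, 0.531, 0.4025, 0.19665, 0.0303, 0 → R0 = 1.9853
x·lx·mx: 0, 0.82485, 1.062, 1.2075, 0.7866, 0.1515, 0 → Σ = 4.03245
T = 4.03245 / 1.9853 = 2.031154… → 2.03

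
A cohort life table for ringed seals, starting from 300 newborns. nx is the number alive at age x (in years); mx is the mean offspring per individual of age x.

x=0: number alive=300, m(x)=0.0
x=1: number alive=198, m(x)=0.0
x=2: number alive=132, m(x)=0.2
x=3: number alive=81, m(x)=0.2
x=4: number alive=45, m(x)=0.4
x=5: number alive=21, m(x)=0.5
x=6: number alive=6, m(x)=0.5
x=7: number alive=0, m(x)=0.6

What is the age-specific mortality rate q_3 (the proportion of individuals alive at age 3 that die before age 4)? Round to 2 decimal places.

0.44

lx = nx/n0 = nx/300: 1, 0.66, 0.44, 0.27, 0.15, 0.07, 0.02, 0
q_3 = (l_3 − l_4) / l_3 = (0.27 − 0.15) / 0.27
     = 0.12 / 0.27 = 0.444444… → 0.44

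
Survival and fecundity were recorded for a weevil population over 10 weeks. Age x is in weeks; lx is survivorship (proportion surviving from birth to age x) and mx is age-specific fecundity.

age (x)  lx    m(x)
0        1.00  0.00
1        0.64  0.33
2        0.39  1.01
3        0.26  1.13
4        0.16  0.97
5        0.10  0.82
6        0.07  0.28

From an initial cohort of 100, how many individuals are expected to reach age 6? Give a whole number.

Expected survivors = N0 · l_6 = 100 × 0.07 = 7 → 7

7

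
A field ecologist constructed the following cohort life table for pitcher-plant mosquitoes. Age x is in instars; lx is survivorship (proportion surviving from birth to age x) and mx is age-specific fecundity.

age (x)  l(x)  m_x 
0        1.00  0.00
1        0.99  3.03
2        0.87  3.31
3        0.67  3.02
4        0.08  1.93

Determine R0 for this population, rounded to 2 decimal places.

8.06

lx·mx by age: 0, 2.9997, 2.8797, 2.0234, 0.1544
R0 = Σ lx·mx = 8.0572 → 8.06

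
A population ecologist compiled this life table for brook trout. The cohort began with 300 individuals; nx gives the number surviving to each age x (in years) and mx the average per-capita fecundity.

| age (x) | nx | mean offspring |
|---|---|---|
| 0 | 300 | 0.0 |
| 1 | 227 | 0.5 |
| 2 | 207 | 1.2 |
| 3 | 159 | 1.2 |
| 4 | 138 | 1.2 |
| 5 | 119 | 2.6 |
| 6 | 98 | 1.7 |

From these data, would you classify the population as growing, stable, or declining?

lx = nx/n0 = nx/300: 1, 0.75667…, 0.69, 0.53, 0.46, 0.39667…, 0.32667…
R0 = Σ lx·mx = 0 + 0.378333… + 0.828 + 0.636 + 0.552 + 1.031333… + 0.555333… = 3.981…
R0 > 1, so the population is growing.

growing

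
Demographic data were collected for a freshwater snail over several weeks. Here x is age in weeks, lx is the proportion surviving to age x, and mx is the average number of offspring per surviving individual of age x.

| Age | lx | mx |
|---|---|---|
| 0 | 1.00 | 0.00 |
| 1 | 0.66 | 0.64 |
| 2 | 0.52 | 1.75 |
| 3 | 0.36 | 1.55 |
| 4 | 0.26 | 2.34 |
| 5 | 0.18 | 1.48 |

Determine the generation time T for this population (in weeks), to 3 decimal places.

lx·mx: 0, 0.4224, 0.91, 0.558, 0.6084, 0.2664 → R0 = 2.7652
x·lx·mx: 0, 0.4224, 1.82, 1.674, 2.4336, 1.332 → Σ = 7.682
T = 7.682 / 2.7652 = 2.778099… → 2.778

2.778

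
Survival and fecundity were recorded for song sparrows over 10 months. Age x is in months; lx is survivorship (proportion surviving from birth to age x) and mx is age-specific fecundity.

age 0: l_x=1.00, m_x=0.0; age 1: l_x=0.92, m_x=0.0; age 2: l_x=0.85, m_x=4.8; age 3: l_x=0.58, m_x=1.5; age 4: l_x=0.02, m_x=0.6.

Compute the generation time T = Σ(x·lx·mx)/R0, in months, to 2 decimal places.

lx·mx: 0, 0, 4.08, 0.87, 0.012 → R0 = 4.962
x·lx·mx: 0, 0, 8.16, 2.61, 0.048 → Σ = 10.818
T = 10.818 / 4.962 = 2.180169… → 2.18

2.18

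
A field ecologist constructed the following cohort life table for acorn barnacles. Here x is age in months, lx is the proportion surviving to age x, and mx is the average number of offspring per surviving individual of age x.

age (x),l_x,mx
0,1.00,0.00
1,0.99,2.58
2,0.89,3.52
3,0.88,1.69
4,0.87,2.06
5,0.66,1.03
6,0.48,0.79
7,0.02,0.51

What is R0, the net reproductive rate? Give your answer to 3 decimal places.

10.036

lx·mx by age: 0, 2.5542, 3.1328, 1.4872, 1.7922, 0.6798, 0.3792, 0.0102
R0 = Σ lx·mx = 10.0356 → 10.036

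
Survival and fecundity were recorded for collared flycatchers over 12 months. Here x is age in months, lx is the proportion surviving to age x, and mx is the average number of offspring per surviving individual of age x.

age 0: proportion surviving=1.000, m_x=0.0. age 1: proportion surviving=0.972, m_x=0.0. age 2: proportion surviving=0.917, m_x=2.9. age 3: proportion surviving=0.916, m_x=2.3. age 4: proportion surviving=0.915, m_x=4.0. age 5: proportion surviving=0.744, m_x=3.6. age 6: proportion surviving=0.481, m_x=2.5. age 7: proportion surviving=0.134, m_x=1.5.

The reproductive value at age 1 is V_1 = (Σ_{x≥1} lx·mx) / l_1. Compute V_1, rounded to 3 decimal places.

lx·mx for x ≥ 1: 0, 2.6593, 2.1068, 3.66, 2.6784, 1.2025, 0.201 → sum = 12.508
V_1 = 12.508 / l_1 = 12.508 / 0.972 = 12.868313… → 12.868

12.868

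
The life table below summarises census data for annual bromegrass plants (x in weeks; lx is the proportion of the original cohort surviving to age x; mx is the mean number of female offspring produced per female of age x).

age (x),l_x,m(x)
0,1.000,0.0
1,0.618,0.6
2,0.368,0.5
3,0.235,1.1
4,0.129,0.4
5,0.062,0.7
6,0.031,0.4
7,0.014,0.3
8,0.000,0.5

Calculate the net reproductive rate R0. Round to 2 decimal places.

lx·mx by age: 0, 0.3708, 0.184, 0.2585, 0.0516, 0.0434, 0.0124, 0.0042, 0
R0 = Σ lx·mx = 0.9249 → 0.92

0.92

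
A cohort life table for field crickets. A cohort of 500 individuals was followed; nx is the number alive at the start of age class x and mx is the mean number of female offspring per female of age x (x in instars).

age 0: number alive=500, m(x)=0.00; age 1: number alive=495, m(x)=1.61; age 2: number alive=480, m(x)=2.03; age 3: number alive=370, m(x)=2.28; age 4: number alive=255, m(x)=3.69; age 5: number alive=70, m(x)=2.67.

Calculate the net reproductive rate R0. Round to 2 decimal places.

lx = nx/n0 = nx/500: 1, 0.99, 0.96, 0.74, 0.51, 0.14
lx·mx by age: 0, 1.5939, 1.9488, 1.6872, 1.8819, 0.3738
R0 = Σ lx·mx = 7.4856 → 7.49

7.49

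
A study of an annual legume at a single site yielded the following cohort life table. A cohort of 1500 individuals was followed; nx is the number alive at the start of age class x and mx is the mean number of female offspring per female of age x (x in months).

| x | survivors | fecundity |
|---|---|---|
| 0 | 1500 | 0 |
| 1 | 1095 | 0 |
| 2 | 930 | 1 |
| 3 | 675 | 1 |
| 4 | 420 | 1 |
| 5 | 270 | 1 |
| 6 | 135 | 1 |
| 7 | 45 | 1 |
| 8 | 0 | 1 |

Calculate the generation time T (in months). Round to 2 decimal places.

lx = nx/n0 = nx/1500: 1, 0.73, 0.62, 0.45, 0.28, 0.18, 0.09, 0.03, 0
lx·mx: 0, 0, 0.62, 0.45, 0.28, 0.18, 0.09, 0.03, 0 → R0 = 1.65
x·lx·mx: 0, 0, 1.24, 1.35, 1.12, 0.9, 0.54, 0.21, 0 → Σ = 5.36
T = 5.36 / 1.65 = 3.248485… → 3.25

3.25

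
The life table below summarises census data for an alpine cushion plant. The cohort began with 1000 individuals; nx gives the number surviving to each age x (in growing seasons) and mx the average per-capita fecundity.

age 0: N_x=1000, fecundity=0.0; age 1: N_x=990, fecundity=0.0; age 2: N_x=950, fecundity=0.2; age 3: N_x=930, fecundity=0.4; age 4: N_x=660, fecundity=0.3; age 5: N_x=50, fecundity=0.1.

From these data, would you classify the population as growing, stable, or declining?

lx = nx/n0 = nx/1000: 1, 0.99, 0.95, 0.93, 0.66, 0.05
R0 = Σ lx·mx = 0 + 0 + 0.19 + 0.372 + 0.198 + 0.005 = 0.765
R0 < 1, so the population is declining.

declining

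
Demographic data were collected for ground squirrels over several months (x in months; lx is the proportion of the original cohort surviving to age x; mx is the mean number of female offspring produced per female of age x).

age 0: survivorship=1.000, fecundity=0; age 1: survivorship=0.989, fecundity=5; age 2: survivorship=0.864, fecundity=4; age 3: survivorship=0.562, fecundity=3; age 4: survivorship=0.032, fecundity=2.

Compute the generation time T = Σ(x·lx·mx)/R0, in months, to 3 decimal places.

lx·mx: 0, 4.945, 3.456, 1.686, 0.064 → R0 = 10.151
x·lx·mx: 0, 4.945, 6.912, 5.058, 0.256 → Σ = 17.171
T = 17.171 / 10.151 = 1.691557… → 1.692

1.692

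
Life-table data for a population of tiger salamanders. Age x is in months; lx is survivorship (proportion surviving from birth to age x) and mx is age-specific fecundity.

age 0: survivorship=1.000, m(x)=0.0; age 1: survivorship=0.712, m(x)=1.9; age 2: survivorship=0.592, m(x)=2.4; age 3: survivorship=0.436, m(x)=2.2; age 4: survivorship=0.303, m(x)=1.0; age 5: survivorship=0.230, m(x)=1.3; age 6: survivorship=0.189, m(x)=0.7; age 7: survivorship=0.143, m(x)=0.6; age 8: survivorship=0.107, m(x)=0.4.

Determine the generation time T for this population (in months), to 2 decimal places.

2.51

lx·mx: 0, 1.3528, 1.4208, 0.9592, 0.303, 0.299, 0.1323, 0.0858, 0.0428 → R0 = 4.5957
x·lx·mx: 0, 1.3528, 2.8416, 2.8776, 1.212, 1.495, 0.7938, 0.6006, 0.3424 → Σ = 11.5158
T = 11.5158 / 4.5957 = 2.505777… → 2.51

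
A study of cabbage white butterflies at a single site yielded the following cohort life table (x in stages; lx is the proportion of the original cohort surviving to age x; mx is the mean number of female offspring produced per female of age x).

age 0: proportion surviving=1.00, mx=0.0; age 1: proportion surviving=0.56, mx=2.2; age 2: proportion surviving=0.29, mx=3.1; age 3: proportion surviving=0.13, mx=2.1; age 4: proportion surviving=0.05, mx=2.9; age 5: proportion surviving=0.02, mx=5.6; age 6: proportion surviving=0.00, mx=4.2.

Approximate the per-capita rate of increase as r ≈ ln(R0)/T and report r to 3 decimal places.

R0 = Σ lx·mx = 0 + 1.232 + 0.899 + 0.273 + 0.145 + 0.112 + 0 = 2.661
Σ x·lx·mx = 4.989; T = 4.989/2.661 = 1.87486…
r ≈ ln(R0)/T = ln(2.661)/1.87486… = 0.52201… → 0.522

0.522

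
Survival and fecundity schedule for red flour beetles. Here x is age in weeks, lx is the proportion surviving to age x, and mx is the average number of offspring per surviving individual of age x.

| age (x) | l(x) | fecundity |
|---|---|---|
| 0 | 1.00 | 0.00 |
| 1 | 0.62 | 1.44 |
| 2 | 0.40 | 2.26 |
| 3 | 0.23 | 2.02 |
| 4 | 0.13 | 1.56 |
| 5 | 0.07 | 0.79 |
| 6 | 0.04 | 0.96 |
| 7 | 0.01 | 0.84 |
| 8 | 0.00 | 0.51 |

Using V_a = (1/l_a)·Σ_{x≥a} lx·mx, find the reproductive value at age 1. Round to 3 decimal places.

lx·mx for x ≥ 1: 0.8928, 0.904, 0.4646, 0.2028, 0.0553, 0.0384, 0.0084, 0 → sum = 2.5663
V_1 = 2.5663 / l_1 = 2.5663 / 0.62 = 4.139194… → 4.139

4.139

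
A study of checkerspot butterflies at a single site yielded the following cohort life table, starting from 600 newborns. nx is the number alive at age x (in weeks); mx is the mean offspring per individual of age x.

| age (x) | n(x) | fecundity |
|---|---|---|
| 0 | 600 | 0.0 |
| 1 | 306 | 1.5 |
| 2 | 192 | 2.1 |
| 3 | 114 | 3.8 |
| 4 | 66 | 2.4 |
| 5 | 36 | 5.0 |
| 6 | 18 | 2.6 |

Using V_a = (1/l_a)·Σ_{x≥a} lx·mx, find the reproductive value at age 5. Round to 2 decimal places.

lx = nx/n0 = nx/600: 1, 0.51, 0.32, 0.19, 0.11, 0.06, 0.03
lx·mx for x ≥ 5: 0.3, 0.078 → sum = 0.378
V_5 = 0.378 / l_5 = 0.378 / 0.06 = 6.3 → 6.30

6.30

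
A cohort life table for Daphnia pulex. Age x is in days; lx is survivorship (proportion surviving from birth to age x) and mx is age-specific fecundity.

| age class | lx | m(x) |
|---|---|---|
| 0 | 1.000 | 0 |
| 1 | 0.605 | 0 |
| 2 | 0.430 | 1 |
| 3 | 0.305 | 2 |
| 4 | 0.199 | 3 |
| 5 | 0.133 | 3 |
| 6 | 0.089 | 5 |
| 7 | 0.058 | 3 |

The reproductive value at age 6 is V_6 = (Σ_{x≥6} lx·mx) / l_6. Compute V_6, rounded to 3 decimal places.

6.955

lx·mx for x ≥ 6: 0.445, 0.174 → sum = 0.619
V_6 = 0.619 / l_6 = 0.619 / 0.089 = 6.955056… → 6.955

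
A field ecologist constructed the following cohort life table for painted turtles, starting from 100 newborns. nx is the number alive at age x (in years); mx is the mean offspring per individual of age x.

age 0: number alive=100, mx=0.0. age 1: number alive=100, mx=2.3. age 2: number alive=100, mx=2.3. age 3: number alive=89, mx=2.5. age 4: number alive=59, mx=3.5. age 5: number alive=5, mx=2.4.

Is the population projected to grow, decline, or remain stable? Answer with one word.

growing

lx = nx/n0 = nx/100: 1, 1, 1, 0.89, 0.59, 0.05
R0 = Σ lx·mx = 0 + 2.3 + 2.3 + 2.225 + 2.065 + 0.12 = 9.01
R0 > 1, so the population is growing.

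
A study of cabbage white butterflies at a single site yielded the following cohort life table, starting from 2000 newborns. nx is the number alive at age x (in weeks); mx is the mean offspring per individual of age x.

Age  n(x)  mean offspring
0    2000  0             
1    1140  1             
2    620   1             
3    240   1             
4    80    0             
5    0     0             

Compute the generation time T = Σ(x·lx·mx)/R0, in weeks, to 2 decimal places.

lx = nx/n0 = nx/2000: 1, 0.57, 0.31, 0.12, 0.04, 0
lx·mx: 0, 0.57, 0.31, 0.12, 0, 0 → R0 = 1
x·lx·mx: 0, 0.57, 0.62, 0.36, 0, 0 → Σ = 1.55
T = 1.55 / 1 = 1.55 → 1.55

1.55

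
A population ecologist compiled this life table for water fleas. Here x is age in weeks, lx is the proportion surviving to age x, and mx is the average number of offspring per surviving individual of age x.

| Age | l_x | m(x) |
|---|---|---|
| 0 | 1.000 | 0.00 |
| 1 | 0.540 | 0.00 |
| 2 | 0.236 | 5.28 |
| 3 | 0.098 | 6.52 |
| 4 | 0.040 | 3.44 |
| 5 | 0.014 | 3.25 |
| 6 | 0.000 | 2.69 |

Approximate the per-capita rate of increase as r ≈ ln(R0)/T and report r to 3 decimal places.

R0 = Σ lx·mx = 0 + 0 + 1.24608 + 0.63896 + 0.1376 + 0.0455 + 0 = 2.06814
Σ x·lx·mx = 5.18694; T = 5.18694/2.06814 = 2.50802…
r ≈ ln(R0)/T = ln(2.06814)/2.50802… = 0.28973… → 0.290

0.290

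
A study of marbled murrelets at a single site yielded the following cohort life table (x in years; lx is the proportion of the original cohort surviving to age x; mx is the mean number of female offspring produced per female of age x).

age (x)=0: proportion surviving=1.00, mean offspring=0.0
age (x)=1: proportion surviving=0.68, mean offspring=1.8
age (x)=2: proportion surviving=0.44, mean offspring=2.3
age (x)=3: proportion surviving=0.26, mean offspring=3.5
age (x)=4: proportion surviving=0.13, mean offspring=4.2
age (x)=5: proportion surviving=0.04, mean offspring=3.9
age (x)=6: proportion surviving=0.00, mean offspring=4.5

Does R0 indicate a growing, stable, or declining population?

growing

R0 = Σ lx·mx = 0 + 1.224 + 1.012 + 0.91 + 0.546 + 0.156 + 0 = 3.848
R0 > 1, so the population is growing.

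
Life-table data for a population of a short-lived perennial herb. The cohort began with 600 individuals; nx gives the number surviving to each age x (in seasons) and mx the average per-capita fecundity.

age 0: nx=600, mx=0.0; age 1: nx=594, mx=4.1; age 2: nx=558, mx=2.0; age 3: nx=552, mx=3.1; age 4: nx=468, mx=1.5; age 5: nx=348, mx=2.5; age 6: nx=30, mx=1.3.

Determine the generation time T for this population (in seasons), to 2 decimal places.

lx = nx/n0 = nx/600: 1, 0.99, 0.93, 0.92, 0.78, 0.58, 0.05
lx·mx: 0, 4.059, 1.86, 2.852, 1.17, 1.45, 0.065 → R0 = 11.456
x·lx·mx: 0, 4.059, 3.72, 8.556, 4.68, 7.25, 0.39 → Σ = 28.655
T = 28.655 / 11.456 = 2.501309… → 2.50

2.50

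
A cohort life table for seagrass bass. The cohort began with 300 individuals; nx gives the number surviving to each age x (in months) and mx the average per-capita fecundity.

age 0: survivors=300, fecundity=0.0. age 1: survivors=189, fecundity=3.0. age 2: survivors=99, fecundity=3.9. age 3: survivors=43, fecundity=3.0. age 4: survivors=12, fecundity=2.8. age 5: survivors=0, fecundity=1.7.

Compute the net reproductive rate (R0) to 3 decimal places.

3.719

lx = nx/n0 = nx/300: 1, 0.63, 0.33, 0.14333…, 0.04, 0
lx·mx by age: 0, 1.89, 1.287, 0.43…, 0.112, 0
R0 = Σ lx·mx = 3.719… → 3.719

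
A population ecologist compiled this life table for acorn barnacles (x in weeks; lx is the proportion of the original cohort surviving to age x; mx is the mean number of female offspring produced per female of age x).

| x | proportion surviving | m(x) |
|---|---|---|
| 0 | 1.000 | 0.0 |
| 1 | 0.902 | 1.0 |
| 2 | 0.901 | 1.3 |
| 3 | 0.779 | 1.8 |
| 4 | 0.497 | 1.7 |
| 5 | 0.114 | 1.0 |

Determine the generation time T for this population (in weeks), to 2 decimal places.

2.57

lx·mx: 0, 0.902, 1.1713, 1.4022, 0.8449, 0.114 → R0 = 4.4344
x·lx·mx: 0, 0.902, 2.3426, 4.2066, 3.3796, 0.57 → Σ = 11.4008
T = 11.4008 / 4.4344 = 2.57099… → 2.57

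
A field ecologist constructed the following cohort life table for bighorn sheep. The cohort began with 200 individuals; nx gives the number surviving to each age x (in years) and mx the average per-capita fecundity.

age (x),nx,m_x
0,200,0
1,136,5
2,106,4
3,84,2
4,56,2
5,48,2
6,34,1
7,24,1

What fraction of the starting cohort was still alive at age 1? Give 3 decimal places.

0.680

l_1 = n_1/n_0 = 136/200 = 0.68 → 0.680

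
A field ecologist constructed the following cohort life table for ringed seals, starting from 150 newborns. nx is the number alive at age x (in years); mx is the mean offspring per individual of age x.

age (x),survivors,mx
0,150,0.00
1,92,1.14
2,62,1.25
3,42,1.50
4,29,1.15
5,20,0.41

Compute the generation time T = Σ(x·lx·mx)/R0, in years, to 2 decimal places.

lx = nx/n0 = nx/150: 1, 0.61333…, 0.41333…, 0.28, 0.19333…, 0.13333…
lx·mx: 0, 0.6992…, 0.516667…, 0.42, 0.222333…, 0.054667… → R0 = 1.912867…
x·lx·mx: 0, 0.6992…, 1.033333…, 1.26, 0.889333…, 0.273333… → Σ = 4.1552…
T = 4.1552… / 1.912867… = 2.172237… → 2.17

2.17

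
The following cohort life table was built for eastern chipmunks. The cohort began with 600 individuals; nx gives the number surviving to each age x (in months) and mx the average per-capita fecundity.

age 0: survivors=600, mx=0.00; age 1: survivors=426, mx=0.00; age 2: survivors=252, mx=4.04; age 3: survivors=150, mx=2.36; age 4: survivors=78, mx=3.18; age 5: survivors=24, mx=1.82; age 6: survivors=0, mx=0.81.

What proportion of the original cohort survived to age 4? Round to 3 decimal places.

l_4 = n_4/n_0 = 78/600 = 0.13 → 0.130

0.130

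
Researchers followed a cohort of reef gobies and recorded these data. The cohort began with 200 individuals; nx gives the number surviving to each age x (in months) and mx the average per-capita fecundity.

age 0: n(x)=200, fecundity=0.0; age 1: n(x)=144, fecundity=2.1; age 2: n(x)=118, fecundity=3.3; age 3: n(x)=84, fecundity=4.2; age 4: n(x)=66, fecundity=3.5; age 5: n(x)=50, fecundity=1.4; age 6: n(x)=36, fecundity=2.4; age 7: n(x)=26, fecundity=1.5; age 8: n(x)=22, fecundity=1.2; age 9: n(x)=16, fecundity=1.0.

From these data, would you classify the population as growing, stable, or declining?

growing

lx = nx/n0 = nx/200: 1, 0.72, 0.59, 0.42, 0.33, 0.25, 0.18, 0.13, 0.11, 0.08
R0 = Σ lx·mx = 0 + 1.512 + 1.947 + 1.764 + 1.155 + 0.35 + 0.432 + 0.195 + 0.132 + 0.08 = 7.567
R0 > 1, so the population is growing.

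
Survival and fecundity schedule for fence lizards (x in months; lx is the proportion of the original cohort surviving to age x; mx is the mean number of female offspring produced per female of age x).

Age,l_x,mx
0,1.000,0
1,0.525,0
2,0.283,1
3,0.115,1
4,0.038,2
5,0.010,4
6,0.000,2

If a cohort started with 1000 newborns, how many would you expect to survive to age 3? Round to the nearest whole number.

115

Expected survivors = N0 · l_3 = 1000 × 0.115 = 115 → 115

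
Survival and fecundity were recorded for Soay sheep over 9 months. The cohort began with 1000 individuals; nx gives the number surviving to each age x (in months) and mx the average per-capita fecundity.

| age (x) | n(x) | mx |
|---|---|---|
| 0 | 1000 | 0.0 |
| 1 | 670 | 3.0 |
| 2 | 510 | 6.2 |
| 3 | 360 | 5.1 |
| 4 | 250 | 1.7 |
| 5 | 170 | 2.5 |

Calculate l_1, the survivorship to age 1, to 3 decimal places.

0.670

l_1 = n_1/n_0 = 670/1000 = 0.67 → 0.670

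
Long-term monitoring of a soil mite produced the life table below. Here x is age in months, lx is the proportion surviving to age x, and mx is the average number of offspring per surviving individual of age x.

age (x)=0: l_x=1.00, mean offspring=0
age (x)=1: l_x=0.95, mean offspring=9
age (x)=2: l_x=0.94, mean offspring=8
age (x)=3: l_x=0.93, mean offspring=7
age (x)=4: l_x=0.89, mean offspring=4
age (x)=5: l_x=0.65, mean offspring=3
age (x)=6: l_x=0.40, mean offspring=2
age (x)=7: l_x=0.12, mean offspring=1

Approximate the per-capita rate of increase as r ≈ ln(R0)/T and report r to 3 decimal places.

R0 = Σ lx·mx = 0 + 8.55 + 7.52 + 6.51 + 3.56 + 1.95 + 0.8 + 0.12 = 29.01
Σ x·lx·mx = 72.75; T = 72.75/29.01 = 2.50776…
r ≈ ln(R0)/T = ln(29.01)/2.50776… = 1.34289… → 1.343

1.343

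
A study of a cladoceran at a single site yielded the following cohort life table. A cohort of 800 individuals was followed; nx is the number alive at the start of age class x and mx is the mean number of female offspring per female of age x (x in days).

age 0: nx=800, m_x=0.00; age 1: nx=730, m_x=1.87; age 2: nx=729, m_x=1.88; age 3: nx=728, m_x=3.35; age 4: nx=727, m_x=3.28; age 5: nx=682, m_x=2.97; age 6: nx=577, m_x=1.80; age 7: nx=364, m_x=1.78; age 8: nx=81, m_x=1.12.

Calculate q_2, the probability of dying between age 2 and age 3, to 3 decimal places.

0.001

lx = nx/n0 = nx/800: 1, 0.9125, 0.91125, 0.91, 0.90875, 0.8525, 0.72125, 0.455, 0.10125
q_2 = (l_2 − l_3) / l_2 = (0.91125 − 0.91) / 0.91125
     = 0.00125 / 0.91125 = 0.001372… → 0.001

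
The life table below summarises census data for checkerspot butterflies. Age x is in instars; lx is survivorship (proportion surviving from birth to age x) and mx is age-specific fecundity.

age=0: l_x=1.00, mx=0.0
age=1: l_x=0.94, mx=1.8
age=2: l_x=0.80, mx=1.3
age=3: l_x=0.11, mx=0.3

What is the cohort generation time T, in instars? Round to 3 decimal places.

lx·mx: 0, 1.692, 1.04, 0.033 → R0 = 2.765
x·lx·mx: 0, 1.692, 2.08, 0.099 → Σ = 3.871
T = 3.871 / 2.765 = 1.4 → 1.400

1.400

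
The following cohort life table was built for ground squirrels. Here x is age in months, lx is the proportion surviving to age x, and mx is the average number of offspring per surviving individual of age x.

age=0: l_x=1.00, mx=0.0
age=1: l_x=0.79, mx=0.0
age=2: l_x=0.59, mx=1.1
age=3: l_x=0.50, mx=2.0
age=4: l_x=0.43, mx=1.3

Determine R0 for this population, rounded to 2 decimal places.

2.21

lx·mx by age: 0, 0, 0.649, 1, 0.559
R0 = Σ lx·mx = 2.208 → 2.21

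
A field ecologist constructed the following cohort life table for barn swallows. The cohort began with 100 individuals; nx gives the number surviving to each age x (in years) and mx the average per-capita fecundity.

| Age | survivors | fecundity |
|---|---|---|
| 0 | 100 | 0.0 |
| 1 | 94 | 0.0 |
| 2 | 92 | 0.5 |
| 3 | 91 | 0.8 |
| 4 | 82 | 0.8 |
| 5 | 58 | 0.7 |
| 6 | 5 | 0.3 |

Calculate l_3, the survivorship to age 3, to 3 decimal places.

l_3 = n_3/n_0 = 91/100 = 0.91 → 0.910

0.910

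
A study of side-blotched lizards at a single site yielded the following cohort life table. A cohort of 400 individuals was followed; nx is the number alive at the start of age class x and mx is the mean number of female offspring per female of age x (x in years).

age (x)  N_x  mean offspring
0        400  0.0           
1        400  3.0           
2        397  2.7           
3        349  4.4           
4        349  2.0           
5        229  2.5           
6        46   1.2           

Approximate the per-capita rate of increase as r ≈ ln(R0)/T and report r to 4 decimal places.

lx = nx/n0 = nx/400: 1, 1, 0.9925, 0.8725, 0.8725, 0.5725, 0.115
R0 = Σ lx·mx = 0 + 3 + 2.67975 + 3.839 + 1.745 + 1.43125 + 0.138 = 12.833
Σ x·lx·mx = 34.84075; T = 34.84075/12.833 = 2.71493…
r ≈ ln(R0)/T = ln(12.833)/2.71493… = 0.939993… → 0.9400

0.9400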